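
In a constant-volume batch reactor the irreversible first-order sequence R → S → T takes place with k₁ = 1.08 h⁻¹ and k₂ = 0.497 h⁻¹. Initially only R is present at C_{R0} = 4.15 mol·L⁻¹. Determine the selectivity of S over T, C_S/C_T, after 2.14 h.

1.02

Solving the coupled first-order balances gives C_S(t) = [k₁/(k₂−k₁)]·C_{R0}·(e^(−k₁t) − e^(−k₂t)).
e^(−k₁t) = e^(−1.08×2.14) = e^(−2.311) = 0.09914; e^(−k₂t) = e^(−1.064) = 0.3452.
C_S = 1.08×4.15/(0.497−1.08) × (0.09914−0.3452) = (-7.688)×(-0.2461) = 1.892 mol·L⁻¹.
C_R = C_{R0}e^(−k₁t) = 0.4114 mol·L⁻¹, so C_T = C_{R0}−C_R−C_S = 1.847 mol·L⁻¹; C_S/C_T = 1.02.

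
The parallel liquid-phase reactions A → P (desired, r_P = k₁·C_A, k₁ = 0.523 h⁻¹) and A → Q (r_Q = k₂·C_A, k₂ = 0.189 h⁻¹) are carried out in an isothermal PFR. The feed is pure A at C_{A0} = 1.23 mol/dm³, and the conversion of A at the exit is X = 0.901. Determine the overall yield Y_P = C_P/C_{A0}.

C_A = C_{A0}(1−X) = 0.1218 mol/dm³.
Both paths are first order in A, so the instantaneous fraction to P is constant: dC_P/d(−C_A) = k₁/(k₁+k₂) = 0.7346.
C_P = 0.7346·(C_{A0}−C_A) = 0.7346×1.108 = 0.814 mol/dm³.
Y_P = C_P/C_{A0} = 0.8141/1.23 = 0.662.

0.662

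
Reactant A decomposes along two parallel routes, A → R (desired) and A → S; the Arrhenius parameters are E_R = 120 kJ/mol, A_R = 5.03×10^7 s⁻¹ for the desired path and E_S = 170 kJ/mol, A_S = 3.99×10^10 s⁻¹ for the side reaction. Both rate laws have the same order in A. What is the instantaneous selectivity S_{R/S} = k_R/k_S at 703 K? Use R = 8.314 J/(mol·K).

Since both paths have the same order in A, the concentration cancels and S_{R/S} = k_R/k_S = (A_R/A_S)·exp[(E_S−E_R)/(RT)].
(E_S−E_R)/(RT) = (170−120)×10³/(8.314×703) = 50000/5845 = 8.555.
k_R/k_S = (5.03×10^7/3.99×10^10)·exp(8.555) = 0.001261 × 5191 = 6.54.

6.54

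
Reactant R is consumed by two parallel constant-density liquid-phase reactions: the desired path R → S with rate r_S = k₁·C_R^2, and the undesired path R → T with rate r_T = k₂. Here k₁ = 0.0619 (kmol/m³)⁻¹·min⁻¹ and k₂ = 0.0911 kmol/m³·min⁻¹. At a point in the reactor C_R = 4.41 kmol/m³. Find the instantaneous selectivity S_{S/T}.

13.2

S_{S/T} = r_S/r_T = (k₁·C_R^2)/(k₂) = (k₁/k₂)·C_R^2.
= (0.0619×4.410^2) / (0.0911) = 1.204/0.09110 = 13.2.
Since the desired path is higher order in R, keeping C_R high (PFR or concentrated feed) favours S.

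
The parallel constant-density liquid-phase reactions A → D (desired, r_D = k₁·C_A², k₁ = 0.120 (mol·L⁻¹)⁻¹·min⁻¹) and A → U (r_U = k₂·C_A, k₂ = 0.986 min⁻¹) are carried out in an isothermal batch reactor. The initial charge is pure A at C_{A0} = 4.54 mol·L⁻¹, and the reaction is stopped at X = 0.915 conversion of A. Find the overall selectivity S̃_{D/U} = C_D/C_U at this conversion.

0.283

C_A = C_{A0}(1−X) = 0.3859 mol·L⁻¹.
Along a PFR/batch, dC_U/dC_A = −r_U/(r_D+r_U) = −k₂/(k₂+k₁·C_A).
Integrating from C_{A0} to C_A: C_U = (0.986/0.120)·ln[(0.986+0.120·4.54)/(0.986+0.120·0.386)] = 8.217·ln(1.531/1.032) = 3.237 mol·L⁻¹.
Then C_D = (C_{A0}−C_A) − C_U = 4.154 − 3.237 = 0.9168 mol·L⁻¹.
S̃_{D/U} = C_D/C_U = 0.9168/3.237 = 0.283.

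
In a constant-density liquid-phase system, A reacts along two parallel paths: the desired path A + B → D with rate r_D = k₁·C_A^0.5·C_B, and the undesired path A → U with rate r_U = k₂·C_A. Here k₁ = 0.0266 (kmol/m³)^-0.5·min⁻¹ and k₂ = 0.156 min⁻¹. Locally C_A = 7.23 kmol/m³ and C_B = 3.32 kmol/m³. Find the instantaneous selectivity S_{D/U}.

0.211

S_{D/U} = r_D/r_U = (k₁·C_A^0.5·C_B)/(k₂·C_A) = (k₁/k₂)·C_A^-0.5·C_B.
= (0.0266×7.230^0.5×3.320) / (0.156×7.230) = 0.2375/1.128 = 0.211.
The undesired path is higher order in A, so low C_A (CSTR or dilute feed) favours D.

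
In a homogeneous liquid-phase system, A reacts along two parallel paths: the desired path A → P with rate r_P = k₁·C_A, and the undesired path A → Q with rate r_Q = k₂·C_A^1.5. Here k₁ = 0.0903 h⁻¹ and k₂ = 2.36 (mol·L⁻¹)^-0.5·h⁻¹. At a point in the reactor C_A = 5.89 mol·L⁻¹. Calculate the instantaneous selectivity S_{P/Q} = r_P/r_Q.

0.0158

S_{P/Q} = r_P/r_Q = (k₁·C_A)/(k₂·C_A^1.5) = (k₁/k₂)·C_A^-0.5.
= (0.0903×5.890) / (2.36×5.890^1.5) = 0.5319/33.74 = 0.0158.
The undesired path is higher order in A, so low C_A (CSTR or dilute feed) favours P.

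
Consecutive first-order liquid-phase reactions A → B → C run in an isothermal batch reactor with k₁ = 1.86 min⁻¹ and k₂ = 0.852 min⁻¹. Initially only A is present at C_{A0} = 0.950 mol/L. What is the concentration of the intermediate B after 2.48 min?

0.195 mol/L

For first-order series with pure A initially, C_B(t) = k₁C_{A0}/(k₂−k₁)·(e^(−k₁t) − e^(−k₂t)).
e^(−k₁t) = e^(−1.86×2.48) = e^(−4.613) = 0.009924; e^(−k₂t) = e^(−2.113) = 0.1209.
C_B = 1.86×0.950/(0.852−1.86) × (0.009924−0.1209) = (-1.753)×(-0.1110) = 0.1945 mol/L.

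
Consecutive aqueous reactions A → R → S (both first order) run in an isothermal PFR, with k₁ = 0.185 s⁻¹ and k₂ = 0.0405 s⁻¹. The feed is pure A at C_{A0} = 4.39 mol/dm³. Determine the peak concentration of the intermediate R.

At the optimum, C_{R,max}/C_{A0} = (k₁/k₂)^[k₂/(k₂−k₁)].
= (0.185/0.0405)^(0.0405/(0.0405−0.185)) = (4.568)^(-0.2803) = 0.6533.
C_{R,max} = 0.6533×4.39 = 2.87 mol/dm³.

2.87 mol/dm³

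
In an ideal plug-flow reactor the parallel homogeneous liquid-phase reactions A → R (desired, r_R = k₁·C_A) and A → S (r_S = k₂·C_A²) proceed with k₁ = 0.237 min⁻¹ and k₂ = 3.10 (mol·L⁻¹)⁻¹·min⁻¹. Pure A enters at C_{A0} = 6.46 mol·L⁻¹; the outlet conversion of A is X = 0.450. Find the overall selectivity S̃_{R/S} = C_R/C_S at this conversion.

0.0157

C_A = C_{A0}(1−X) = 3.553 mol·L⁻¹.
Along a PFR/batch, dC_R/dC_A = −r_R/(r_R+r_S) = −k₁/(k₁+k₂·C_A).
Integrating from C_{A0} to C_A: C_R = (0.237/3.10)·ln[(0.237+3.10·6.46)/(0.237+3.10·3.55)] = 0.07645·ln(20.26/11.25) = 0.04498 mol·L⁻¹.
C_S = (C_{A0}−C_A)−C_R = 2.862 mol·L⁻¹; S̃_{R/S} = 0.04498/2.862 = 0.0157.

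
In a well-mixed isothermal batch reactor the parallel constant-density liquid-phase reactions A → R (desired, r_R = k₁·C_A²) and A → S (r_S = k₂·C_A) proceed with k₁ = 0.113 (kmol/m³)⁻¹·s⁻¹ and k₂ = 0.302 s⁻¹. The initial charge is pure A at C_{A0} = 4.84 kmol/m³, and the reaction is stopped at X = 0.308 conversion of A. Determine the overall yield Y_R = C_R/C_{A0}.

0.186

C_A = C_{A0}(1−X) = 3.349 kmol/m³.
Along a PFR/batch, dC_S/dC_A = −r_S/(r_R+r_S) = −k₂/(k₂+k₁·C_A).
Integrating from C_{A0} to C_A: C_S = (0.302/0.113)·ln[(0.302+0.113·4.84)/(0.302+0.113·3.35)] = 2.673·ln(0.8489/0.6805) = 0.5911 kmol/m³.
Then C_R = (C_{A0}−C_A) − C_S = 1.491 − 0.5911 = 0.8996 kmol/m³.
Y_R = C_R/C_{A0} = 0.8996/4.84 = 0.186.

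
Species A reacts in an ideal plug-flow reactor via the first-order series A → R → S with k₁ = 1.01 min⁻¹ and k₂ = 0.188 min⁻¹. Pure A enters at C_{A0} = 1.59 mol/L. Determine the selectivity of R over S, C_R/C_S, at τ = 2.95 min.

2.10

Solving the coupled first-order balances gives C_R(τ) = [k₁/(k₂−k₁)]·C_{A0}·(e^(−k₁τ) − e^(−k₂τ)).
e^(−k₁τ) = e^(−1.01×2.95) = e^(−2.980) = 0.05082; e^(−k₂τ) = e^(−0.5546) = 0.5743.
C_R = 1.01×1.59/(0.188−1.01) × (0.05082−0.5743) = (-1.954)×(-0.5235) = 1.023 mol/L.
C_A = C_{A0}e^(−k₁τ) = 0.08080 mol/L, so C_S = C_{A0}−C_A−C_R = 0.4865 mol/L; C_R/C_S = 2.10.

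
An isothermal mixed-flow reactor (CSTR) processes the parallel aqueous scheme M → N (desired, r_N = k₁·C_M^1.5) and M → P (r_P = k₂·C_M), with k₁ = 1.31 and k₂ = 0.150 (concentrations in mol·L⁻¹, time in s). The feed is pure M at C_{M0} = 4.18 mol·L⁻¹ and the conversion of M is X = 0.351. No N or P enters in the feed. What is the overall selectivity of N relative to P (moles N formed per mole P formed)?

Exit C_M = C_{M0}(1−X) = 4.18×0.649 = 2.713 mol·L⁻¹.
Rates in a CSTR are evaluated at the outlet concentration: r_N = 1.31×2.713^1.5 = 5.853, r_P = 0.150×2.713 = 0.4069.
Overall selectivity = C_N/C_P = r_Nτ/(r_Pτ) = r_N/r_P = 14.4.

14.4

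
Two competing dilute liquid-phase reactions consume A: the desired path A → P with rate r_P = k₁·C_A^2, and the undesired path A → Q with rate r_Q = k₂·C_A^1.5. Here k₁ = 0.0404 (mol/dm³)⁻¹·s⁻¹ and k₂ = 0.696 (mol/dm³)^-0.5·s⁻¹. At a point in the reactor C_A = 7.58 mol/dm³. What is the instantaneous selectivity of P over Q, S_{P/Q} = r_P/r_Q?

S_{P/Q} = r_P/r_Q = (k₁·C_A^2)/(k₂·C_A^1.5) = (k₁/k₂)·C_A^0.5.
= (0.0404×7.580^2) / (0.696×7.580^1.5) = 2.321/14.52 = 0.160.
Since the desired path is higher order in A, keeping C_A high (PFR or concentrated feed) favours P.

0.160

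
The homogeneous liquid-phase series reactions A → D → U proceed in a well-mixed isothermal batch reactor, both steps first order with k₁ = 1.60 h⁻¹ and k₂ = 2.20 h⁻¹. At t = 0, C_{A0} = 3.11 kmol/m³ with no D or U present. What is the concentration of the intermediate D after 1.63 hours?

The intermediate concentration in a first-order A→B→C sequence is C_D = k₁C_{A0}(e^(−k₁t) − e^(−k₂t))/(k₂−k₁).
e^(−k₁t) = e^(−1.60×1.63) = e^(−2.608) = 0.07368; e^(−k₂t) = e^(−3.586) = 0.02771.
C_D = 1.60×3.11/(2.20−1.60) × (0.07368−0.02771) = 8.293×0.04597 = 0.3813 kmol/m³.

0.381 kmol/m³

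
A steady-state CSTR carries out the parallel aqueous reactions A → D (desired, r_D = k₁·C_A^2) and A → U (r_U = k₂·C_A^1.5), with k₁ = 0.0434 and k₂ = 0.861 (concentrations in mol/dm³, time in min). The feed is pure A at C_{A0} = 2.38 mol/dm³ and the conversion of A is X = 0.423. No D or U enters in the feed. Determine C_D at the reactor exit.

0.0562 mol/dm³

Exit C_A = C_{A0}(1−X) = 2.38×0.577 = 1.373 mol/dm³.
Rates in a CSTR are evaluated at the outlet concentration: r_D = 0.0434×1.373^2 = 0.08185, r_U = 0.861×1.373^1.5 = 1.386.
Fraction of consumed A going to D: r_D/(r_D+r_U) = 0.05577.
C_D = 0.05577·C_{A0}·X = 0.05577×2.38×0.423 = 0.0562 mol/dm³.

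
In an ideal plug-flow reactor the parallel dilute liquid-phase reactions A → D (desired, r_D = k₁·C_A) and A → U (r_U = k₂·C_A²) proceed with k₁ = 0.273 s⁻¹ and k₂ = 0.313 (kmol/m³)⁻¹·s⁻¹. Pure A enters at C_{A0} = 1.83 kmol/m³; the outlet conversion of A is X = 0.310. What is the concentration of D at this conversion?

0.206 kmol/m³

C_A = C_{A0}(1−X) = 1.263 kmol/m³.
Along a PFR/batch, dC_D/dC_A = −r_D/(r_D+r_U) = −k₁/(k₁+k₂·C_A).
Integrating from C_{A0} to C_A: C_D = (0.273/0.313)·ln[(0.273+0.313·1.83)/(0.273+0.313·1.26)] = 0.8722·ln(0.8458/0.6682) = 0.2055 kmol/m³.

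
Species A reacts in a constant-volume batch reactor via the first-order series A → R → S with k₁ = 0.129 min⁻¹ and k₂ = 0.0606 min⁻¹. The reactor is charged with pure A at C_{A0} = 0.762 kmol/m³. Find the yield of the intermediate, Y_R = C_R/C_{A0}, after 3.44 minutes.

0.321

Solving the coupled first-order balances gives C_R(t) = [k₁/(k₂−k₁)]·C_{A0}·(e^(−k₁t) − e^(−k₂t)).
e^(−k₁t) = e^(−0.129×3.44) = e^(−0.4438) = 0.6416; e^(−k₂t) = e^(−0.2085) = 0.8118.
C_R = 0.129×0.762/(0.0606−0.129) × (0.6416−0.8118) = (-1.437)×(-0.1702) = 0.2446 kmol/m³.
Y_R = C_R/C_{A0} = 0.2446/0.762 = 0.321.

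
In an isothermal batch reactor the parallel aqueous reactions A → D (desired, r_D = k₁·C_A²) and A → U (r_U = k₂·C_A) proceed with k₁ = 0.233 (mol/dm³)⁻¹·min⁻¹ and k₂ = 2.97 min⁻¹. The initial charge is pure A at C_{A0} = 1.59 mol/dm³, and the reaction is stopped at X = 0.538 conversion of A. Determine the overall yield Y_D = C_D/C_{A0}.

C_A = C_{A0}(1−X) = 0.7346 mol/dm³.
Along a PFR/batch, dC_U/dC_A = −r_U/(r_D+r_U) = −k₂/(k₂+k₁·C_A).
Integrating from C_{A0} to C_A: C_U = (2.97/0.233)·ln[(2.97+0.233·1.59)/(2.97+0.233·0.735)] = 12.75·ln(3.340/3.141) = 0.7842 mol/dm³.
Then C_D = (C_{A0}−C_A) − C_U = 0.8554 − 0.7842 = 0.07123 mol/dm³.
Y_D = C_D/C_{A0} = 0.07123/1.59 = 0.0448.

0.0448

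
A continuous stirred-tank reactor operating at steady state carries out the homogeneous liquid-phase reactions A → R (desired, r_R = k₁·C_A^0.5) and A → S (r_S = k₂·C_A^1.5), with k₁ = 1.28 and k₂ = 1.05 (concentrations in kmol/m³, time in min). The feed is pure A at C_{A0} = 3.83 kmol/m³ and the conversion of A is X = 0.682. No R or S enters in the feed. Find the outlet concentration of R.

Exit C_A = C_{A0}(1−X) = 3.83×0.318 = 1.218 kmol/m³.
In a CSTR the entire volume is at exit conditions, so r_R = 1.28×1.218^0.5 = 1.413 and r_S = 1.05×1.218^1.5 = 1.411.
Fraction of consumed A going to R: r_R/(r_R+r_S) = 0.5002.
C_R = 0.5002·C_{A0}·X = 0.5002×3.83×0.682 = 1.31 kmol/m³.

1.31 kmol/m³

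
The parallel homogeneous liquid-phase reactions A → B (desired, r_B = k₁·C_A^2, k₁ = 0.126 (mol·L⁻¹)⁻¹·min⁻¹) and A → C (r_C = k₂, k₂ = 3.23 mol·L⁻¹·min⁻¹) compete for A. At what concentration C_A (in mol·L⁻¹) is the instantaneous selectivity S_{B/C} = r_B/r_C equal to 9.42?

15.5 mol·L⁻¹

S_{B/C} = (k₁/k₂)·C_A^2 ⇒ C_A = (S·k₂/k₁)^(0.5).
= (9.42×3.23/0.126)^(0.5) = (241.5)^(0.5) = 15.5 mol·L⁻¹.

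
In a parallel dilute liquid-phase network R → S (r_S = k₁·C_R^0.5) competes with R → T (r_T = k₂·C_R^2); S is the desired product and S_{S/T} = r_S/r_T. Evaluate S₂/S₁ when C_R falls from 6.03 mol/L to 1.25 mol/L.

S_{S/T} = (k₁/k₂)·C_R^-1.5, so S₂/S₁ = (C_{R,2}/C_{R,1})^-1.5.
= (1.25/6.03)^(-1.5) = (0.2073)^(-1.5) = 10.6.
Selectivity toward S rises as C_R falls — low-concentration operation is favoured.

10.6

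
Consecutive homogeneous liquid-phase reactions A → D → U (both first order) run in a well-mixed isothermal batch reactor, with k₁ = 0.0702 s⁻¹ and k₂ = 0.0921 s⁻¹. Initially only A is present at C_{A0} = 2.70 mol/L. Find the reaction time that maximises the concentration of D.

For first-order series the maximum of C_D occurs at t_opt = ln(k₂/k₁)/(k₂−k₁).
= ln(0.0921/0.0702)/(0.0921−0.0702) = ln(1.312)/0.02190 = 0.2715/0.02190 = 12.4 s.

12.4 s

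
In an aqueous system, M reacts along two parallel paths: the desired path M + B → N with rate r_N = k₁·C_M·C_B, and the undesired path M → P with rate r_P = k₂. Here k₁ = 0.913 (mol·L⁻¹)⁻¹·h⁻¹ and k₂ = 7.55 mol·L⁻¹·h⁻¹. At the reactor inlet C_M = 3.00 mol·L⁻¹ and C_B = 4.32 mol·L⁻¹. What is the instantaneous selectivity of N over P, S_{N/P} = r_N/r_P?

1.57

S_{N/P} = r_N/r_P = (k₁·C_M·C_B)/(k₂) = (k₁/k₂)·C_M·C_B.
= (0.913×3.000×4.320) / (7.55) = 11.83/7.550 = 1.57.
Since the desired path is higher order in M, keeping C_M high (PFR or concentrated feed) favours N.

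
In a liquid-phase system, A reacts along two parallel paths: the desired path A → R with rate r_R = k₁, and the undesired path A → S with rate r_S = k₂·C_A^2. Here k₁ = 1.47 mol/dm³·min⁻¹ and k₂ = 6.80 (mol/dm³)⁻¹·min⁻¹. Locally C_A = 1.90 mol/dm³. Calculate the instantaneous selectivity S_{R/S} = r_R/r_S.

S_{R/S} = r_R/r_S = (k₁)/(k₂·C_A^2) = (k₁/k₂)·C_A^-2.
= (1.47) / (6.80×1.900^2) = 1.470/24.55 = 0.0599.
The undesired path is higher order in A, so low C_A (CSTR or dilute feed) favours R.

0.0599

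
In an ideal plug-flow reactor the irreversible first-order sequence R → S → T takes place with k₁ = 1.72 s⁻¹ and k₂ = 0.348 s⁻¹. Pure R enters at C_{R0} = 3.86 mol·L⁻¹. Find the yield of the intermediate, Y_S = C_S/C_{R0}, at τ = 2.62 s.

Solving the coupled first-order balances gives C_S(τ) = [k₁/(k₂−k₁)]·C_{R0}·(e^(−k₁τ) − e^(−k₂τ)).
e^(−k₁τ) = e^(−1.72×2.62) = e^(−4.506) = 0.01104; e^(−k₂τ) = e^(−0.9118) = 0.4018.
C_S = 1.72×3.86/(0.348−1.72) × (0.01104−0.4018) = (-4.839)×(-0.3908) = 1.891 mol·L⁻¹.
Y_S = C_S/C_{R0} = 1.891/3.86 = 0.490.

0.490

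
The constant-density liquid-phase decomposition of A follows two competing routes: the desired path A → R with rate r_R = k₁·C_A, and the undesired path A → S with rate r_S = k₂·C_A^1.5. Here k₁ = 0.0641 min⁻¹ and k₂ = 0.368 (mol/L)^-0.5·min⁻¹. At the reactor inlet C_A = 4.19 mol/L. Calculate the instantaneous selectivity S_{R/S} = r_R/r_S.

0.0851

S_{R/S} = r_R/r_S = (k₁·C_A)/(k₂·C_A^1.5) = (k₁/k₂)·C_A^-0.5.
= (0.0641×4.190) / (0.368×4.190^1.5) = 0.2686/3.156 = 0.0851.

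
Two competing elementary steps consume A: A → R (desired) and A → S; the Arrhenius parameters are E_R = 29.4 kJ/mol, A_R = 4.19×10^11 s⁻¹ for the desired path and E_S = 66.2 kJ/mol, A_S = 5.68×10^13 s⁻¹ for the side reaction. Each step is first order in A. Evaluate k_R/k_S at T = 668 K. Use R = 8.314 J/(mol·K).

5.57

Since both paths have the same order in A, the concentration cancels and S_{R/S} = k_R/k_S = (A_R/A_S)·exp[(E_S−E_R)/(RT)].
(E_S−E_R)/(RT) = (66.2−29.4)×10³/(8.314×668) = 36800/5554 = 6.626.
k_R/k_S = (4.19×10^11/5.68×10^13)·exp(6.626) = 0.007377 × 754.6 = 5.57.
Since E_R < E_S, lowering the temperature improves selectivity toward R.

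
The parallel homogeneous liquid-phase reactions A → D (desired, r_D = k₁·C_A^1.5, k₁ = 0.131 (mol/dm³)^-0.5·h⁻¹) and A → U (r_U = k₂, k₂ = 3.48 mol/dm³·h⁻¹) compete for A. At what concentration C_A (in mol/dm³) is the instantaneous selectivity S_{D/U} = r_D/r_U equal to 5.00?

S_{D/U} = (k₁/k₂)·C_A^1.5 ⇒ C_A = (S·k₂/k₁)^(1/1.5).
= (5.00×3.48/0.131)^(0.6667) = (132.8)^(0.6667) = 26.0 mol/dm³.

26.0 mol/dm³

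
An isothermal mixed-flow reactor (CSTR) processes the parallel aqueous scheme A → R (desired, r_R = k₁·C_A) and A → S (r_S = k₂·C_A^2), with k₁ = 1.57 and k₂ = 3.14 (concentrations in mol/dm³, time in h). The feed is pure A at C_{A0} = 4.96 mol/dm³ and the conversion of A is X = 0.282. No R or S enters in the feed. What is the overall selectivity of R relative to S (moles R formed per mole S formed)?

Exit C_A = C_{A0}(1−X) = 4.96×0.718 = 3.561 mol/dm³.
A CSTR operates uniformly at the exit composition, giving r_R = 5.591 and r_S = 39.82 (each k·C_A^n at C_A = 3.561).
Overall selectivity = C_R/C_S = r_Rτ/(r_Sτ) = r_R/r_S = 0.140.

0.140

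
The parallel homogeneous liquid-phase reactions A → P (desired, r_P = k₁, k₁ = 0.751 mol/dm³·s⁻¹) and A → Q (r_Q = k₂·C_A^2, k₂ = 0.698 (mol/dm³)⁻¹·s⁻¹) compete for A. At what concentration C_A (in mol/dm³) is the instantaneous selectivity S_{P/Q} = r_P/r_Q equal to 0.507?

1.46 mol/dm³

S_{P/Q} = (k₁/k₂)·C_A^-2 ⇒ C_A = (S·k₂/k₁)^(-0.5).
= (0.507×0.698/0.751)^(-0.5) = (0.4712)^(-0.5) = 1.46 mol/dm³.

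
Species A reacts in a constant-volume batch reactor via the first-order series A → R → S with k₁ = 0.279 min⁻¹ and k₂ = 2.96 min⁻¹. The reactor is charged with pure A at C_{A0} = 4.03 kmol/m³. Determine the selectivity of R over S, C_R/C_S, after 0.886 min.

The intermediate concentration in a first-order A→B→C sequence is C_R = k₁C_{A0}(e^(−k₁t) − e^(−k₂t))/(k₂−k₁).
e^(−k₁t) = e^(−0.279×0.886) = e^(−0.2472) = 0.7810; e^(−k₂t) = e^(−2.623) = 0.07262.
C_R = 0.279×4.03/(2.96−0.279) × (0.7810−0.07262) = 0.4194×0.7084 = 0.2971 kmol/m³.
C_A = C_{A0}e^(−k₁t) = 3.147 kmol/m³, so C_S = C_{A0}−C_A−C_R = 0.5855 kmol/m³; C_R/C_S = 0.507.

0.507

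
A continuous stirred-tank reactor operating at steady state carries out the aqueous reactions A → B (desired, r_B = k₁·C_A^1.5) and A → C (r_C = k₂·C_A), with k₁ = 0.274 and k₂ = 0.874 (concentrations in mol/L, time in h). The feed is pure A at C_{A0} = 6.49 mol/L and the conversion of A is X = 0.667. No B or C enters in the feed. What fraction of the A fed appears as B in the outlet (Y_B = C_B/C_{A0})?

Exit C_A = C_{A0}(1−X) = 6.49×0.333 = 2.161 mol/L.
In a CSTR the entire volume is at exit conditions, so r_B = 0.274×2.161^1.5 = 0.8705 and r_C = 0.874×2.161 = 1.889.
Fraction of consumed A going to B: r_B/(r_B+r_C) = 0.3155.
C_B = 0.3155·C_{A0}·X = 0.3155×6.49×0.667 = 1.37 mol/L; Y_B = C_B/C_{A0} = 0.210.

0.210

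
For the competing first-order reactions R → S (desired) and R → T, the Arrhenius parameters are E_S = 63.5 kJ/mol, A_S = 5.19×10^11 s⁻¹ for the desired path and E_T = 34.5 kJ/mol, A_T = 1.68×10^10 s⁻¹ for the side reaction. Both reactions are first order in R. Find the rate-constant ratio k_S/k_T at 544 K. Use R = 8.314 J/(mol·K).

0.0507

With equal orders, S_{S/T} = k_S/k_T = (A_S/A_T)·exp[(E_T−E_S)/(RT)].
(E_T−E_S)/(RT) = (34.5−63.5)×10³/(8.314×544) = -29000/4523 = -6.412.
k_S/k_T = (5.19×10^11/1.68×10^10)·exp(-6.412) = 30.89 × 0.001642 = 0.0507.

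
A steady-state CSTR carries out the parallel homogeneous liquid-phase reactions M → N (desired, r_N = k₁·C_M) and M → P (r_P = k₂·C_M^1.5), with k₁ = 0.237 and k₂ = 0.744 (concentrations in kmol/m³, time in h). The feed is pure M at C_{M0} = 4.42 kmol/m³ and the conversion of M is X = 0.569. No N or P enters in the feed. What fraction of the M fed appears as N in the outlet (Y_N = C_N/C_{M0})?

0.107

Exit C_M = C_{M0}(1−X) = 4.42×0.431 = 1.905 kmol/m³.
Rates in a CSTR are evaluated at the outlet concentration: r_N = 0.237×1.905 = 0.4515, r_P = 0.744×1.905^1.5 = 1.956.
Fraction of consumed M going to N: r_N/(r_N+r_P) = 0.1875.
C_N = 0.1875·C_{M0}·X = 0.1875×4.42×0.569 = 0.472 kmol/m³; Y_N = C_N/C_{M0} = 0.107.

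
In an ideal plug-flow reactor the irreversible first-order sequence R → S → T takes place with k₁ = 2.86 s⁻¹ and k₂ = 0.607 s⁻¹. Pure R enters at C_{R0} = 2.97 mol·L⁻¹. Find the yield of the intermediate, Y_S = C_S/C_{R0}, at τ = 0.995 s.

For first-order series with pure R initially, C_S(τ) = k₁C_{R0}/(k₂−k₁)·(e^(−k₁τ) − e^(−k₂τ)).
e^(−k₁τ) = e^(−2.86×0.995) = e^(−2.846) = 0.05809; e^(−k₂τ) = e^(−0.6040) = 0.5466.
C_S = 2.86×2.97/(0.607−2.86) × (0.05809−0.5466) = (-3.770)×(-0.4885) = 1.842 mol·L⁻¹.
Y_S = C_S/C_{R0} = 1.842/2.97 = 0.620.

0.620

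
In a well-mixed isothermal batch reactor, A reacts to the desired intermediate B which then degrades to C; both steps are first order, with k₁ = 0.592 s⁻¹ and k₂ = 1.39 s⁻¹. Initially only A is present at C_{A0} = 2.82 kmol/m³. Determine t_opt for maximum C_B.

1.07 s

The intermediate peaks when r₁ = r₂, i.e. k₁e^(−k₁t) = k₂e^(−k₂t), giving t_opt = ln(k₂/k₁)/(k₂−k₁).
= ln(1.39/0.592)/(1.39−0.592) = ln(2.348)/0.7980 = 0.8536/0.7980 = 1.07 s.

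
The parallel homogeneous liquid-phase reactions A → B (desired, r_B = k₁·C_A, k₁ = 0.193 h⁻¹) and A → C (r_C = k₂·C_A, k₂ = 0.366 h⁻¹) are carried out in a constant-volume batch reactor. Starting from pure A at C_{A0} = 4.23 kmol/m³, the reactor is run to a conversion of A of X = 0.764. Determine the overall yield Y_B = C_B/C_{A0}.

C_A = C_{A0}(1−X) = 0.9983 kmol/m³.
Both paths are first order in A, so the instantaneous fraction to B is constant: dC_B/d(−C_A) = k₁/(k₁+k₂) = 0.3453.
C_B = 0.3453·(C_{A0}−C_A) = 0.3453×3.232 = 1.12 kmol/m³.
Y_B = C_B/C_{A0} = 1.116/4.23 = 0.264.

0.264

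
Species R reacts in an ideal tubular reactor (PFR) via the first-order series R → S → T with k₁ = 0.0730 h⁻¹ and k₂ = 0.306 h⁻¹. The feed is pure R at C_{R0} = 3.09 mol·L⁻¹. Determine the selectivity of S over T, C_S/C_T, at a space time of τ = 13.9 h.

The intermediate concentration in a first-order A→B→C sequence is C_S = k₁C_{R0}(e^(−k₁τ) − e^(−k₂τ))/(k₂−k₁).
e^(−k₁τ) = e^(−0.0730×13.9) = e^(−1.015) = 0.3625; e^(−k₂τ) = e^(−4.253) = 0.01422.
C_S = 0.0730×3.09/(0.306−0.0730) × (0.3625−0.01422) = 0.9681×0.3483 = 0.3372 mol·L⁻¹.
C_R = C_{R0}e^(−k₁τ) = 1.120 mol·L⁻¹, so C_T = C_{R0}−C_R−C_S = 1.633 mol·L⁻¹; C_S/C_T = 0.207.

0.207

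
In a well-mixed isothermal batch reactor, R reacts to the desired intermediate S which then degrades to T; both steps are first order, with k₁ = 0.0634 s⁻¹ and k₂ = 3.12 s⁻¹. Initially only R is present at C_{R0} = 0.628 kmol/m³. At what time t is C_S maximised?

The intermediate peaks when r₁ = r₂, i.e. k₁e^(−k₁t) = k₂e^(−k₂t), giving t_opt = ln(k₂/k₁)/(k₂−k₁).
= ln(3.12/0.0634)/(3.12−0.0634) = ln(49.21)/3.057 = 3.896/3.057 = 1.27 s.

1.27 s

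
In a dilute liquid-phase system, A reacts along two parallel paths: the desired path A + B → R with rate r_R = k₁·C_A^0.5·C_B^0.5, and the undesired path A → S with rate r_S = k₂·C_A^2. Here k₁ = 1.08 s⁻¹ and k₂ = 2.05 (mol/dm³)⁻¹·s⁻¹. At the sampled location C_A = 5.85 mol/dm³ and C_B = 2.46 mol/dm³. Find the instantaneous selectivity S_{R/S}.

S_{R/S} = r_R/r_S = (k₁·C_A^0.5·C_B^0.5)/(k₂·C_A^2) = (k₁/k₂)·C_A^-1.5·C_B^0.5.
= (1.08×5.850^0.5×2.460^0.5) / (2.05×5.850^2) = 4.097/70.16 = 0.0584.
The undesired path is higher order in A, so low C_A (CSTR or dilute feed) favours R.

0.0584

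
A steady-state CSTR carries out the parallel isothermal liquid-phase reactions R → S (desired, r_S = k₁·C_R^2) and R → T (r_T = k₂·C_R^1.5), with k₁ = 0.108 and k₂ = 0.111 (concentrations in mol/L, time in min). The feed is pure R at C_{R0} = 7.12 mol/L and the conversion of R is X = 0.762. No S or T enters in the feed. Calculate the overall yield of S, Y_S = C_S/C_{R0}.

Exit C_R = C_{R0}(1−X) = 7.12×0.238 = 1.695 mol/L.
A CSTR operates uniformly at the exit composition, giving r_S = 0.3101 and r_T = 0.2449 (each k·C_R^n at C_R = 1.695).
Fraction of consumed R going to S: r_S/(r_S+r_T) = 0.5588.
C_S = 0.5588·C_{R0}·X = 0.5588×7.12×0.762 = 3.03 mol/L; Y_S = C_S/C_{R0} = 0.426.

0.426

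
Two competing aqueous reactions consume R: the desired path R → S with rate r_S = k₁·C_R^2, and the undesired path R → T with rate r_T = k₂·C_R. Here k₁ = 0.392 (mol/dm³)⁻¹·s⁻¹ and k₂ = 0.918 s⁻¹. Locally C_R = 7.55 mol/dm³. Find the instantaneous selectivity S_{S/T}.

S_{S/T} = r_S/r_T = (k₁·C_R^2)/(k₂·C_R) = (k₁/k₂)·C_R.
= (0.392×7.550^2) / (0.918×7.550) = 22.34/6.931 = 3.22.

3.22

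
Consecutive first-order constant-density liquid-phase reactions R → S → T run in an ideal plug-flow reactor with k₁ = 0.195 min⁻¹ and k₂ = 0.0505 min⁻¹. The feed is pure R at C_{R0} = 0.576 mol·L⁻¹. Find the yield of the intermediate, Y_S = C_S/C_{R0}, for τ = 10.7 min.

0.619

The intermediate concentration in a first-order A→B→C sequence is C_S = k₁C_{R0}(e^(−k₁τ) − e^(−k₂τ))/(k₂−k₁).
e^(−k₁τ) = e^(−0.195×10.7) = e^(−2.087) = 0.1241; e^(−k₂τ) = e^(−0.5403) = 0.5825.
C_S = 0.195×0.576/(0.0505−0.195) × (0.1241−0.5825) = (-0.7773)×(-0.4584) = 0.3563 mol·L⁻¹.
Y_S = C_S/C_{R0} = 0.3563/0.576 = 0.619.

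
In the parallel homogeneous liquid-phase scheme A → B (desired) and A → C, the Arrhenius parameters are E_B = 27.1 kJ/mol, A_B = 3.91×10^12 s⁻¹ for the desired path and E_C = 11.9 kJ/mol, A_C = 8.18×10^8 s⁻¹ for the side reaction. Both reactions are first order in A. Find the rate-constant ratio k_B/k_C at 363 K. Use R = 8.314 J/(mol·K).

31.1

Since both paths have the same order in A, the concentration cancels and S_{B/C} = k_B/k_C = (A_B/A_C)·exp[(E_C−E_B)/(RT)].
(E_C−E_B)/(RT) = (11.9−27.1)×10³/(8.314×363) = -15200/3018 = -5.036.
k_B/k_C = (3.91×10^12/8.18×10^8)·exp(-5.036) = 4780 × 0.006497 = 31.1.
Since E_B > E_C, raising the temperature improves selectivity toward B.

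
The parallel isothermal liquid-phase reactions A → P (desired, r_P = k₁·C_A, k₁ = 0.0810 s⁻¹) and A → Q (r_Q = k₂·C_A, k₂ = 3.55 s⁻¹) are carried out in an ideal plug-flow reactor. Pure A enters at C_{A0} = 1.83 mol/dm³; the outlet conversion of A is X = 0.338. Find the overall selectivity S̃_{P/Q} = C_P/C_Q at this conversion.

C_A = C_{A0}(1−X) = 1.211 mol/dm³.
Both paths are first order in A, so the instantaneous fraction to P is constant: dC_P/d(−C_A) = k₁/(k₁+k₂) = 0.02231.
C_P = 0.02231·(C_{A0}−C_A) = 0.02231×0.6185 = 0.0138 mol/dm³.
C_Q = (C_{A0}−C_A)−C_P = 0.6047 mol/dm³; S̃_{P/Q} = 0.01380/0.6047 = 0.0228.

0.0228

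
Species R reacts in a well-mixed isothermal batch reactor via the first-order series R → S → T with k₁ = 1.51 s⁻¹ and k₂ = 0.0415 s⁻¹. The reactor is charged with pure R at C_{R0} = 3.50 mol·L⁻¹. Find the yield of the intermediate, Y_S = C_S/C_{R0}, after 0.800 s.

0.687

Solving the coupled first-order balances gives C_S(t) = [k₁/(k₂−k₁)]·C_{R0}·(e^(−k₁t) − e^(−k₂t)).
e^(−k₁t) = e^(−1.51×0.800) = e^(−1.208) = 0.2988; e^(−k₂t) = e^(−0.03320) = 0.9673.
C_S = 1.51×3.50/(0.0415−1.51) × (0.2988−0.9673) = (-3.599)×(-0.6686) = 2.406 mol·L⁻¹.
Y_S = C_S/C_{R0} = 2.406/3.50 = 0.687.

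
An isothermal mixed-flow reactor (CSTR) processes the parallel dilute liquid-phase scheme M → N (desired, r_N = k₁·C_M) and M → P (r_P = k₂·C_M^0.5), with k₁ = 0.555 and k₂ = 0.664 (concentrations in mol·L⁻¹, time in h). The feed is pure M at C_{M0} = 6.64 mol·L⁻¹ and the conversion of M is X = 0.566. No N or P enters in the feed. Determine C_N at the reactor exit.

Exit C_M = C_{M0}(1−X) = 6.64×0.434 = 2.882 mol·L⁻¹.
Rates in a CSTR are evaluated at the outlet concentration: r_N = 0.555×2.882 = 1.599, r_P = 0.664×2.882^0.5 = 1.127.
Fraction of consumed M going to N: r_N/(r_N+r_P) = 0.5866.
C_N = 0.5866·C_{M0}·X = 0.5866×6.64×0.566 = 2.20 mol·L⁻¹.

2.20 mol·L⁻¹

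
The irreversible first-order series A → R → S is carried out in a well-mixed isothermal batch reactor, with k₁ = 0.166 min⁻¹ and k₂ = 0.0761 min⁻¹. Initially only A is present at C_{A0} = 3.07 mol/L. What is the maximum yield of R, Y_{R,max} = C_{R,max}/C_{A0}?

For a first-order series the maximum intermediate yield is C_{R,max}/C_{A0} = (k₁/k₂)^[k₂/(k₂−k₁)].
= (0.166/0.0761)^(0.0761/(0.0761−0.166)) = (2.181)^(-0.8465) = 0.5167.

0.517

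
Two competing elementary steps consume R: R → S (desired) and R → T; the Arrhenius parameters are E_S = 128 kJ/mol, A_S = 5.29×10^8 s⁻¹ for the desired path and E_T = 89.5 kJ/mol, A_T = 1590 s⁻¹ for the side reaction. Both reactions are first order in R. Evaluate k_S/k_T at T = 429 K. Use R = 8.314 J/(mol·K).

6.83

With equal orders, S_{S/T} = k_S/k_T = (A_S/A_T)·exp[(E_T−E_S)/(RT)].
(E_T−E_S)/(RT) = (89.5−128)×10³/(8.314×429) = -38500/3567 = -10.79.
k_S/k_T = (5.29×10^8/1590)·exp(-10.79) = 3.327×10^5 × 2.052×10^-5 = 6.83.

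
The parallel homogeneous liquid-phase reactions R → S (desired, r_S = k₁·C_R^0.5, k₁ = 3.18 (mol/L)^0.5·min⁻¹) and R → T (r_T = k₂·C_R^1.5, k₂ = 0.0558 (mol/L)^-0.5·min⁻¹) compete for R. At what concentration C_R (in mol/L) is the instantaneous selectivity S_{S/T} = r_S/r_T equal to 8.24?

6.92 mol/L

S_{S/T} = (k₁/k₂)·C_R⁻¹ ⇒ C_R = (S·k₂/k₁)^(-1).
= (8.24×0.0558/3.18)^(-1) = (0.1446)^(-1) = 6.92 mol/L.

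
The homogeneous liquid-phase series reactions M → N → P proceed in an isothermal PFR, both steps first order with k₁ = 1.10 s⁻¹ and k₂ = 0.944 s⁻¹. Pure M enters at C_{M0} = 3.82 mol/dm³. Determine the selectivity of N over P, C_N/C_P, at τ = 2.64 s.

Solving the coupled first-order balances gives C_N(τ) = [k₁/(k₂−k₁)]·C_{M0}·(e^(−k₁τ) − e^(−k₂τ)).
e^(−k₁τ) = e^(−1.10×2.64) = e^(−2.904) = 0.05480; e^(−k₂τ) = e^(−2.492) = 0.08273.
C_N = 1.10×3.82/(0.944−1.10) × (0.05480−0.08273) = (-26.94)×(-0.02793) = 0.7523 mol/dm³.
C_M = C_{M0}e^(−k₁τ) = 0.2093 mol/dm³, so C_P = C_{M0}−C_M−C_N = 2.858 mol/dm³; C_N/C_P = 0.263.

0.263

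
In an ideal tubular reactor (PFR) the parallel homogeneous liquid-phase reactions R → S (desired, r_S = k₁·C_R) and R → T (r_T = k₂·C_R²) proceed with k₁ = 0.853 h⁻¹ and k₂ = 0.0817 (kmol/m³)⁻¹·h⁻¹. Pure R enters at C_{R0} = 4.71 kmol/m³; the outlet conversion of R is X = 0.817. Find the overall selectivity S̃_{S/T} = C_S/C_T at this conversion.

C_R = C_{R0}(1−X) = 0.8619 kmol/m³.
Along a PFR/batch, dC_S/dC_R = −r_S/(r_S+r_T) = −k₁/(k₁+k₂·C_R).
Integrating from C_{R0} to C_R: C_S = (0.853/0.0817)·ln[(0.853+0.0817·4.71)/(0.853+0.0817·0.862)] = 10.44·ln(1.238/0.9234) = 3.059 kmol/m³.
C_T = (C_{R0}−C_R)−C_S = 0.7888 kmol/m³; S̃_{S/T} = 3.059/0.7888 = 3.88.

3.88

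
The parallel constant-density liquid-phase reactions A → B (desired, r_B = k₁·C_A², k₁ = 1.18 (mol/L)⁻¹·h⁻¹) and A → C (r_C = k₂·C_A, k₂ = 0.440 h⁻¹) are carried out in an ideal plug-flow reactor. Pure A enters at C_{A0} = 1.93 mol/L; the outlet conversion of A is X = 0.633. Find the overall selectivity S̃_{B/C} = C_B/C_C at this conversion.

3.33

C_A = C_{A0}(1−X) = 0.7083 mol/L.
Along a PFR/batch, dC_C/dC_A = −r_C/(r_B+r_C) = −k₂/(k₂+k₁·C_A).
Integrating from C_{A0} to C_A: C_C = (0.440/1.18)·ln[(0.440+1.18·1.93)/(0.440+1.18·0.708)] = 0.3729·ln(2.717/1.276) = 0.2819 mol/L.
Then C_B = (C_{A0}−C_A) − C_C = 1.222 − 0.2819 = 0.9398 mol/L.
S̃_{B/C} = C_B/C_C = 0.9398/0.2819 = 3.33.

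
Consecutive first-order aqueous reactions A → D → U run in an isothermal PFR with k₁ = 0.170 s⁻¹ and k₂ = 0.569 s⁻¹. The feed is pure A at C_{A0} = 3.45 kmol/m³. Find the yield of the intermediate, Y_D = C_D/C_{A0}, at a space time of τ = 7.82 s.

For first-order series with pure A initially, C_D(τ) = k₁C_{A0}/(k₂−k₁)·(e^(−k₁τ) − e^(−k₂τ)).
e^(−k₁τ) = e^(−0.170×7.82) = e^(−1.329) = 0.2646; e^(−k₂τ) = e^(−4.450) = 0.01168.
C_D = 0.170×3.45/(0.569−0.170) × (0.2646−0.01168) = 1.470×0.2530 = 0.3718 kmol/m³.
Y_D = C_D/C_{A0} = 0.3718/3.45 = 0.108.

0.108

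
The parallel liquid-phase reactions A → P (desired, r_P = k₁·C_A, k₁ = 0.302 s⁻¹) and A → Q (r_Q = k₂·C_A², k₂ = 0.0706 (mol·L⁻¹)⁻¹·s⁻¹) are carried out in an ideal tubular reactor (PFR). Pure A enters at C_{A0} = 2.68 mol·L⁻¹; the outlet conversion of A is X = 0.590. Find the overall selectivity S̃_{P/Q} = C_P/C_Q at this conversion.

C_A = C_{A0}(1−X) = 1.099 mol·L⁻¹.
Along a PFR/batch, dC_P/dC_A = −r_P/(r_P+r_Q) = −k₁/(k₁+k₂·C_A).
Integrating from C_{A0} to C_A: C_P = (0.302/0.0706)·ln[(0.302+0.0706·2.68)/(0.302+0.0706·1.10)] = 4.278·ln(0.4912/0.3796) = 1.103 mol·L⁻¹.
C_Q = (C_{A0}−C_A)−C_P = 0.4784 mol·L⁻¹; S̃_{P/Q} = 1.103/0.4784 = 2.31.

2.31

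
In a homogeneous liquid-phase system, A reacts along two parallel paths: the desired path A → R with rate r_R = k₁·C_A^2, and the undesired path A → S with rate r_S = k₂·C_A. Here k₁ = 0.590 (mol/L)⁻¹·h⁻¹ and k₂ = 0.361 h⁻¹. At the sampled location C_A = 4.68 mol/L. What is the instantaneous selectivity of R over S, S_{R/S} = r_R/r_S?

7.65

S_{R/S} = r_R/r_S = (k₁·C_A^2)/(k₂·C_A) = (k₁/k₂)·C_A.
= (0.590×4.680^2) / (0.361×4.680) = 12.92/1.689 = 7.65.
Since the desired path is higher order in A, keeping C_A high (PFR or concentrated feed) favours R.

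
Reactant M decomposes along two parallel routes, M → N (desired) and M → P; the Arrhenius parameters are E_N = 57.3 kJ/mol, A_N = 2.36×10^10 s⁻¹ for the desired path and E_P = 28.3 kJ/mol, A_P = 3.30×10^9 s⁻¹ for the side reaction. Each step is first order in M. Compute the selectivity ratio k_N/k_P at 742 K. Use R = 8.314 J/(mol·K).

0.0650

Since both paths have the same order in M, the concentration cancels and S_{N/P} = k_N/k_P = (A_N/A_P)·exp[(E_P−E_N)/(RT)].
(E_P−E_N)/(RT) = (28.3−57.3)×10³/(8.314×742) = -29000/6169 = -4.701.
k_N/k_P = (2.36×10^10/3.30×10^9)·exp(-4.701) = 7.152 × 0.009087 = 0.0650.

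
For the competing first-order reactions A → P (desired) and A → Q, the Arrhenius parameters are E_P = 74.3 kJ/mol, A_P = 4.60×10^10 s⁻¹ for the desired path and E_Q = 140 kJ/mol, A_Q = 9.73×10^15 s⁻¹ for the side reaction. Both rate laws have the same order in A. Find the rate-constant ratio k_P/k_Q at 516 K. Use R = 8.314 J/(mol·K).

k_P/k_Q = (A_P/A_Q)·exp[−(E_P−E_Q)/(RT)] = (A_P/A_Q)·exp[(E_Q−E_P)/(RT)].
(E_Q−E_P)/(RT) = (140−74.3)×10³/(8.314×516) = 65700/4290 = 15.31.
k_P/k_Q = (4.60×10^10/9.73×10^15)·exp(15.31) = 4.728×10^-6 × 4.478×10^6 = 21.2.

21.2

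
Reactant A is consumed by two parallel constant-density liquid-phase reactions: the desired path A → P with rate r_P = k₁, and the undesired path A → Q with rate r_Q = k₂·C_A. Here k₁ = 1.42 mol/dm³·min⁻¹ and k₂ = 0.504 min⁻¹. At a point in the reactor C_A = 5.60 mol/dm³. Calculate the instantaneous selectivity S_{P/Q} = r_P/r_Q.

S_{P/Q} = r_P/r_Q = (k₁)/(k₂·C_A) = (k₁/k₂)·C_A⁻¹.
= (1.42) / (0.504×5.600) = 1.420/2.822 = 0.503.
The undesired path is higher order in A, so low C_A (CSTR or dilute feed) favours P.

0.503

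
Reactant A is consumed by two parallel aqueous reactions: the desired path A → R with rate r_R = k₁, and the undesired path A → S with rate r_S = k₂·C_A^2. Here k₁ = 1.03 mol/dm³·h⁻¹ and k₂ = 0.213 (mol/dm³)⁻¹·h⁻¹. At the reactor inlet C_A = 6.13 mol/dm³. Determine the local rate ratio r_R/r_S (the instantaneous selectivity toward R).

0.129

S_{R/S} = r_R/r_S = (k₁)/(k₂·C_A^2) = (k₁/k₂)·C_A^-2.
= (1.03) / (0.213×6.130^2) = 1.030/8.004 = 0.129.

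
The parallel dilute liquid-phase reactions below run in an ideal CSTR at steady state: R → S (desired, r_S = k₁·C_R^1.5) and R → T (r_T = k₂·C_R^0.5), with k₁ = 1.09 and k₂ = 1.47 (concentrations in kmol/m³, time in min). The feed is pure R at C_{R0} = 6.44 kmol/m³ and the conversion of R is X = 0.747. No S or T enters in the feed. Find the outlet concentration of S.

Exit C_R = C_{R0}(1−X) = 6.44×0.253 = 1.629 kmol/m³.
Rates in a CSTR are evaluated at the outlet concentration: r_S = 1.09×1.629^1.5 = 2.267, r_T = 1.47×1.629^0.5 = 1.876.
Fraction of consumed R going to S: r_S/(r_S+r_T) = 0.5471.
C_S = 0.5471·C_{R0}·X = 0.5471×6.44×0.747 = 2.63 kmol/m³.

2.63 kmol/m³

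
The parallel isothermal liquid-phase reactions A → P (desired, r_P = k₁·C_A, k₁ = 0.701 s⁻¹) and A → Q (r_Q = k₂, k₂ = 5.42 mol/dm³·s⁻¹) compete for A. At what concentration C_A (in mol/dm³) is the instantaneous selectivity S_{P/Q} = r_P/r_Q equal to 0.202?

1.56 mol/dm³

S_{P/Q} = (k₁/k₂)·C_A ⇒ C_A = S·k₂/k₁.
= 0.202×5.42/0.701 = 1.56 mol/dm³.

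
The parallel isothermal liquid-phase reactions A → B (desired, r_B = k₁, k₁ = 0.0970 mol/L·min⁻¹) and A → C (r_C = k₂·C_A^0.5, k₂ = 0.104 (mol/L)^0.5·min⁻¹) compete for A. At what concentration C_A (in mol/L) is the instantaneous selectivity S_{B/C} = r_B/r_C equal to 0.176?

28.1 mol/L

S_{B/C} = (k₁/k₂)·C_A^-0.5 ⇒ C_A = (S·k₂/k₁)^(-2).
= (0.176×0.104/0.0970)^(-2) = (0.1887)^(-2) = 28.1 mol/L.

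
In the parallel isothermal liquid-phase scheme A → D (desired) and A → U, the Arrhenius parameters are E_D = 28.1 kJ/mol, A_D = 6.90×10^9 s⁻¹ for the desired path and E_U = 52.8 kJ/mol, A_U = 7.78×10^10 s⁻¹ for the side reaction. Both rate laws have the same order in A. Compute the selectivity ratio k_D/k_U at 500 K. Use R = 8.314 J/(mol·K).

33.8

With equal orders, S_{D/U} = k_D/k_U = (A_D/A_U)·exp[(E_U−E_D)/(RT)].
(E_U−E_D)/(RT) = (52.8−28.1)×10³/(8.314×500) = 24700/4157 = 5.942.
k_D/k_U = (6.90×10^9/7.78×10^10)·exp(5.942) = 0.08869 × 380.6 = 33.8.
Since E_D < E_U, lowering the temperature improves selectivity toward D.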